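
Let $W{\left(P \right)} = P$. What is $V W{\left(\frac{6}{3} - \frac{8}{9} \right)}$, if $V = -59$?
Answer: $- \frac{590}{9} \approx -65.556$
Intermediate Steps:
$V W{\left(\frac{6}{3} - \frac{8}{9} \right)} = - 59 \left(\frac{6}{3} - \frac{8}{9}\right) = - 59 \left(6 \cdot \frac{1}{3} - \frac{8}{9}\right) = - 59 \left(2 - \frac{8}{9}\right) = \left(-59\right) \frac{10}{9} = - \frac{590}{9}$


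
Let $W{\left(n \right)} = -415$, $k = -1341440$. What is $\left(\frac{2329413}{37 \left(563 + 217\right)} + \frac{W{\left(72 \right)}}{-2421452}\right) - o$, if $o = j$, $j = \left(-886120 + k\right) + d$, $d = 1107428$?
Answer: $\frac{1630915467290992}{1455898015} \approx 1.1202 \cdot 10^{6}$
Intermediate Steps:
$j = -1120132$ ($j = \left(-886120 - 1341440\right) + 1107428 = -2227560 + 1107428 = -1120132$)
$o = -1120132$
$\left(\frac{2329413}{37 \left(563 + 217\right)} + \frac{W{\left(72 \right)}}{-2421452}\right) - o = \left(\frac{2329413}{37 \left(563 + 217\right)} - \frac{415}{-2421452}\right) - -1120132 = \left(\frac{2329413}{37 \cdot 780} - - \frac{415}{2421452}\right) + 1120132 = \left(\frac{2329413}{28860} + \frac{415}{2421452}\right) + 1120132 = \left(2329413 \cdot \frac{1}{28860} + \frac{415}{2421452}\right) + 1120132 = \left(\frac{776471}{9620} + \frac{415}{2421452}\right) + 1120132 = \frac{117511953012}{1455898015} + 1120132 = \frac{1630915467290992}{1455898015}$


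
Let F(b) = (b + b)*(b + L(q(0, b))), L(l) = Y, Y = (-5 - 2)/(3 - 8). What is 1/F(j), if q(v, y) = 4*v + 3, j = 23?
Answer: 5/5612 ≈ 0.00089095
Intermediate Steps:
q(v, y) = 3 + 4*v
Y = 7/5 (Y = -7/(-5) = -7*(-1/5) = 7/5 ≈ 1.4000)
L(l) = 7/5
F(b) = 2*b*(7/5 + b) (F(b) = (b + b)*(b + 7/5) = (2*b)*(7/5 + b) = 2*b*(7/5 + b))
1/F(j) = 1/((2/5)*23*(7 + 5*23)) = 1/((2/5)*23*(7 + 115)) = 1/((2/5)*23*122) = 1/(5612/5) = 5/5612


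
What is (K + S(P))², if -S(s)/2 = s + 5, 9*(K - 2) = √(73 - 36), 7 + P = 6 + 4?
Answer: (126 - √37)²/81 ≈ 177.53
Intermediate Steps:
P = 3 (P = -7 + (6 + 4) = -7 + 10 = 3)
K = 2 + √37/9 (K = 2 + √(73 - 36)/9 = 2 + √37/9 ≈ 2.6759)
S(s) = -10 - 2*s (S(s) = -2*(s + 5) = -2*(5 + s) = -10 - 2*s)
(K + S(P))² = ((2 + √37/9) + (-10 - 2*3))² = ((2 + √37/9) + (-10 - 6))² = ((2 + √37/9) - 16)² = (-14 + √37/9)²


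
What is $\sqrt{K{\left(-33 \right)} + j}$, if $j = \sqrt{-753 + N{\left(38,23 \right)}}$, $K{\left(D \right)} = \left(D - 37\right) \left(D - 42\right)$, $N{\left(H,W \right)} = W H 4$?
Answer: $\sqrt{5250 + \sqrt{2743}} \approx 72.817$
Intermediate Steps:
$N{\left(H,W \right)} = 4 H W$ ($N{\left(H,W \right)} = H W 4 = 4 H W$)
$K{\left(D \right)} = \left(-42 + D\right) \left(-37 + D\right)$ ($K{\left(D \right)} = \left(-37 + D\right) \left(-42 + D\right) = \left(-42 + D\right) \left(-37 + D\right)$)
$j = \sqrt{2743}$ ($j = \sqrt{-753 + 4 \cdot 38 \cdot 23} = \sqrt{-753 + 3496} = \sqrt{2743} \approx 52.374$)
$\sqrt{K{\left(-33 \right)} + j} = \sqrt{\left(1554 + \left(-33\right)^{2} - -2607\right) + \sqrt{2743}} = \sqrt{\left(1554 + 1089 + 2607\right) + \sqrt{2743}} = \sqrt{5250 + \sqrt{2743}}$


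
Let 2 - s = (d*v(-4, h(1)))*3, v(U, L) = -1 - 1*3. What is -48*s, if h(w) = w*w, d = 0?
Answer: -96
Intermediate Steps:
h(w) = w**2
v(U, L) = -4 (v(U, L) = -1 - 3 = -4)
s = 2 (s = 2 - 0*(-4)*3 = 2 - 0*3 = 2 - 1*0 = 2 + 0 = 2)
-48*s = -48*2 = -12*8 = -96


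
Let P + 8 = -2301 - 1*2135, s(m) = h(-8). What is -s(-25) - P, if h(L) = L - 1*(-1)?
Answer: 4451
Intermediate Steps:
h(L) = 1 + L (h(L) = L + 1 = 1 + L)
s(m) = -7 (s(m) = 1 - 8 = -7)
P = -4444 (P = -8 + (-2301 - 1*2135) = -8 + (-2301 - 2135) = -8 - 4436 = -4444)
-s(-25) - P = -1*(-7) - 1*(-4444) = 7 + 4444 = 4451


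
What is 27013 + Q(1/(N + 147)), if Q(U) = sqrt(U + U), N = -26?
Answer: 27013 + sqrt(2)/11 ≈ 27013.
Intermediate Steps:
Q(U) = sqrt(2)*sqrt(U) (Q(U) = sqrt(2*U) = sqrt(2)*sqrt(U))
27013 + Q(1/(N + 147)) = 27013 + sqrt(2)*sqrt(1/(-26 + 147)) = 27013 + sqrt(2)*sqrt(1/121) = 27013 + sqrt(2)*(1/11) = 27013 + sqrt(2)/11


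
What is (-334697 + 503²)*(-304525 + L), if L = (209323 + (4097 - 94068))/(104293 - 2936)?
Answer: 2521350854211224/101357 ≈ 2.4876e+10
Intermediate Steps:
L = 119352/101357 (L = (209323 - 89971)/101357 = 119352*(1/101357) = 119352/101357 ≈ 1.1775)
(-334697 + 503²)*(-304525 + L) = (-334697 + 503²)*(-304525 + 119352/101357) = (-334697 + 253009)*(-30865621073/101357) = -81688*(-30865621073/101357) = 2521350854211224/101357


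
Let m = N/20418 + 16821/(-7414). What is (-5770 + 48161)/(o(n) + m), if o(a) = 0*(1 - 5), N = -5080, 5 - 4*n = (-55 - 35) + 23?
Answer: -3208554696666/190557149 ≈ -16838.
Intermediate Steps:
n = 18 (n = 5/4 - ((-55 - 35) + 23)/4 = 5/4 - (-90 + 23)/4 = 5/4 - 1/4*(-67) = 5/4 + 67/4 = 18)
o(a) = 0 (o(a) = 0*(-4) = 0)
m = -190557149/75689526 (m = -5080/20418 + 16821/(-7414) = -5080*1/20418 + 16821*(-1/7414) = -2540/10209 - 16821/7414 = -190557149/75689526 ≈ -2.5176)
(-5770 + 48161)/(o(n) + m) = (-5770 + 48161)/(0 - 190557149/75689526) = 42391/(-190557149/75689526) = 42391*(-75689526/190557149) = -3208554696666/190557149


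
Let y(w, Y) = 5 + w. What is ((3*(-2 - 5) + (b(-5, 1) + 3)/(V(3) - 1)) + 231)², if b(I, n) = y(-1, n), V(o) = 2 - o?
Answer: 170569/4 ≈ 42642.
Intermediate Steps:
b(I, n) = 4 (b(I, n) = 5 - 1 = 4)
((3*(-2 - 5) + (b(-5, 1) + 3)/(V(3) - 1)) + 231)² = ((3*(-2 - 5) + (4 + 3)/((2 - 1*3) - 1)) + 231)² = ((3*(-7) + 7/((2 - 3) - 1)) + 231)² = ((-21 + 7/(-1 - 1)) + 231)² = ((-21 + 7/(-2)) + 231)² = ((-21 + 7*(-½)) + 231)² = ((-21 - 7/2) + 231)² = (-49/2 + 231)² = (413/2)² = 170569/4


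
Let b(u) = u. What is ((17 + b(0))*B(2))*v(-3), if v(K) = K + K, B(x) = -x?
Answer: 204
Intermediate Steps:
v(K) = 2*K
((17 + b(0))*B(2))*v(-3) = ((17 + 0)*(-1*2))*(2*(-3)) = (17*(-2))*(-6) = -34*(-6) = 204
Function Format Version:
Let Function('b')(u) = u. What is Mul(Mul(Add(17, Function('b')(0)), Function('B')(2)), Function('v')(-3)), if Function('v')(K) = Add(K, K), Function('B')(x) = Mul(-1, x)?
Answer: 204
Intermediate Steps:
Function('v')(K) = Mul(2, K)
Mul(Mul(Add(17, Function('b')(0)), Function('B')(2)), Function('v')(-3)) = Mul(Mul(Add(17, 0), Mul(-1, 2)), Mul(2, -3)) = Mul(Mul(17, -2), -6) = Mul(-34, -6) = 204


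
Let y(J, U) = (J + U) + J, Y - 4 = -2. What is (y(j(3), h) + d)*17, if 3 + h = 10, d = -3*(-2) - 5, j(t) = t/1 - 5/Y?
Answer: 153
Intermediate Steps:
Y = 2 (Y = 4 - 2 = 2)
j(t) = -5/2 + t (j(t) = t/1 - 5/2 = t*1 - 5*1/2 = t - 5/2 = -5/2 + t)
d = 1 (d = 6 - 5 = 1)
h = 7 (h = -3 + 10 = 7)
y(J, U) = U + 2*J
(y(j(3), h) + d)*17 = ((7 + 2*(-5/2 + 3)) + 1)*17 = ((7 + 2*(1/2)) + 1)*17 = ((7 + 1) + 1)*17 = (8 + 1)*17 = 9*17 = 153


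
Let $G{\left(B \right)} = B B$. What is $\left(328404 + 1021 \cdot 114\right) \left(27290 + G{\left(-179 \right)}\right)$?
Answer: $26390310138$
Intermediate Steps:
$G{\left(B \right)} = B^{2}$
$\left(328404 + 1021 \cdot 114\right) \left(27290 + G{\left(-179 \right)}\right) = \left(328404 + 1021 \cdot 114\right) \left(27290 + \left(-179\right)^{2}\right) = \left(328404 + 116394\right) \left(27290 + 32041\right) = 444798 \cdot 59331 = 26390310138$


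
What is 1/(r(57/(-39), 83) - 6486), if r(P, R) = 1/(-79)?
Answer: -79/512395 ≈ -0.00015418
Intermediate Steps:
r(P, R) = -1/79
1/(r(57/(-39), 83) - 6486) = 1/(-1/79 - 6486) = 1/(-512395/79) = -79/512395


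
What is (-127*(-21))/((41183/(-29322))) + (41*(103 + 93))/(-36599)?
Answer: -2862437673214/1507256617 ≈ -1899.1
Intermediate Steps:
(-127*(-21))/((41183/(-29322))) + (41*(103 + 93))/(-36599) = 2667/((41183*(-1/29322))) + (41*196)*(-1/36599) = 2667/(-41183/29322) + 8036*(-1/36599) = 2667*(-29322/41183) - 8036/36599 = -78201774/41183 - 8036/36599 = -2862437673214/1507256617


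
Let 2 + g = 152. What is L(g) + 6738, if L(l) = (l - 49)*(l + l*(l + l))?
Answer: 4566888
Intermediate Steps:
g = 150 (g = -2 + 152 = 150)
L(l) = (-49 + l)*(l + 2*l²) (L(l) = (-49 + l)*(l + l*(2*l)) = (-49 + l)*(l + 2*l²))
L(g) + 6738 = 150*(-49 - 97*150 + 2*150²) + 6738 = 150*(-49 - 14550 + 2*22500) + 6738 = 150*(-49 - 14550 + 45000) + 6738 = 150*30401 + 6738 = 4560150 + 6738 = 4566888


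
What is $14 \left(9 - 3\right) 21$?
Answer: $1764$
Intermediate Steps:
$14 \left(9 - 3\right) 21 = 14 \cdot 6 \cdot 21 = 84 \cdot 21 = 1764$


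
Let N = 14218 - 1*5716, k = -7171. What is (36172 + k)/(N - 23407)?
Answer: -29001/14905 ≈ -1.9457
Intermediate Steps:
N = 8502 (N = 14218 - 5716 = 8502)
(36172 + k)/(N - 23407) = (36172 - 7171)/(8502 - 23407) = 29001/(-14905) = 29001*(-1/14905) = -29001/14905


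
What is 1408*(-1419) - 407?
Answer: -1998359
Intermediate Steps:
1408*(-1419) - 407 = -1997952 - 407 = -1998359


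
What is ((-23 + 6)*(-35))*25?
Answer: 14875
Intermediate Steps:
((-23 + 6)*(-35))*25 = -17*(-35)*25 = 595*25 = 14875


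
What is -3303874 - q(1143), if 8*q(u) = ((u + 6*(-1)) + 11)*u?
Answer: -6935789/2 ≈ -3.4679e+6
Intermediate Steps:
q(u) = u*(5 + u)/8 (q(u) = (((u + 6*(-1)) + 11)*u)/8 = (((u - 6) + 11)*u)/8 = (((-6 + u) + 11)*u)/8 = ((5 + u)*u)/8 = (u*(5 + u))/8 = u*(5 + u)/8)
-3303874 - q(1143) = -3303874 - 1143*(5 + 1143)/8 = -3303874 - 1143*1148/8 = -3303874 - 1*328041/2 = -3303874 - 328041/2 = -6935789/2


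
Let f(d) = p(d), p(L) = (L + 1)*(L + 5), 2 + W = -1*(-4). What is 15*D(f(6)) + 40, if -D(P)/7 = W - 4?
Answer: 250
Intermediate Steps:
W = 2 (W = -2 - 1*(-4) = -2 + 4 = 2)
p(L) = (1 + L)*(5 + L)
f(d) = 5 + d² + 6*d
D(P) = 14 (D(P) = -7*(2 - 4) = -7*(-2) = 14)
15*D(f(6)) + 40 = 15*14 + 40 = 210 + 40 = 250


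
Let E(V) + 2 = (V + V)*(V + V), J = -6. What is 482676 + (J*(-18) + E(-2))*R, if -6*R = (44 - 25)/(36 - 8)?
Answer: 40543625/84 ≈ 4.8266e+5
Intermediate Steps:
E(V) = -2 + 4*V² (E(V) = -2 + (V + V)*(V + V) = -2 + (2*V)*(2*V) = -2 + 4*V²)
R = -19/168 (R = -(44 - 25)/(6*(36 - 8)) = -19/(6*28) = -⅙*19/28 = -19/168 ≈ -0.11310)
482676 + (J*(-18) + E(-2))*R = 482676 + (-6*(-18) + (-2 + 4*(-2)²))*(-19/168) = 482676 + (108 + (-2 + 4*4))*(-19/168) = 482676 + (108 + (-2 + 16))*(-19/168) = 482676 + (108 + 14)*(-19/168) = 482676 + 122*(-19/168) = 482676 - 1159/84 = 40543625/84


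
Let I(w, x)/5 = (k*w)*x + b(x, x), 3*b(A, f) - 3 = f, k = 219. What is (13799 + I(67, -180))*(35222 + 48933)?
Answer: -1110189254380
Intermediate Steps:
b(A, f) = 1 + f/3
I(w, x) = 5 + 5*x/3 + 1095*w*x (I(w, x) = 5*((219*w)*x + (1 + x/3)) = 5*(219*w*x + (1 + x/3)) = 5*(1 + x/3 + 219*w*x) = 5 + 5*x/3 + 1095*w*x)
(13799 + I(67, -180))*(35222 + 48933) = (13799 + (5 + (5/3)*(-180) + 1095*67*(-180)))*(35222 + 48933) = (13799 + (5 - 300 - 13205700))*84155 = (13799 - 13205995)*84155 = -13192196*84155 = -1110189254380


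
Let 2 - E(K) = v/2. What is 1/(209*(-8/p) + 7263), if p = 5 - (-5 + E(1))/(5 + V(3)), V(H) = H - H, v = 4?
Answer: 3/20953 ≈ 0.00014318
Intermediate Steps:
V(H) = 0
E(K) = 0 (E(K) = 2 - 4/2 = 2 - 1*2 = 2 - 2 = 0)
p = 6 (p = 5 - (-5 + 0)/(5 + 0) = 5 - (-5)/5 = 5 - 1*(-1) = 5 + 1 = 6)
1/(209*(-8/p) + 7263) = 1/(209*(-8/6) + 7263) = 1/(209*(-8*⅙) + 7263) = 1/(209*(-4/3) + 7263) = 1/(-836/3 + 7263) = 1/(20953/3) = 3/20953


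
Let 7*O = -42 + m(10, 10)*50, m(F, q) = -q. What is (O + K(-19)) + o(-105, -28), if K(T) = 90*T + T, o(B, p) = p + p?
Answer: -13037/7 ≈ -1862.4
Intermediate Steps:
o(B, p) = 2*p
K(T) = 91*T
O = -542/7 (O = (-42 - 1*10*50)/7 = (-42 - 10*50)/7 = (-42 - 500)/7 = (⅐)*(-542) = -542/7 ≈ -77.429)
(O + K(-19)) + o(-105, -28) = (-542/7 + 91*(-19)) + 2*(-28) = (-542/7 - 1729) - 56 = -12645/7 - 56 = -13037/7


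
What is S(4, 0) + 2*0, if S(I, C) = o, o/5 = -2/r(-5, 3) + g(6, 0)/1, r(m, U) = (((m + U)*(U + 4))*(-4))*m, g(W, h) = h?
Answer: 1/28 ≈ 0.035714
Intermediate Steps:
r(m, U) = -4*m*(4 + U)*(U + m) (r(m, U) = (((U + m)*(4 + U))*(-4))*m = (((4 + U)*(U + m))*(-4))*m = (-4*(4 + U)*(U + m))*m = -4*m*(4 + U)*(U + m))
o = 1/28 (o = 5*(-2*1/(20*(3² + 4*3 + 4*(-5) + 3*(-5))) + 0/1) = 5*(-2*1/(20*(9 + 12 - 20 - 15)) + 0*1) = 5*(-2/((-4*(-5)*(-14))) + 0) = 5*(-2/(-280) + 0) = 5*(-2*(-1/280) + 0) = 5*(1/140 + 0) = 5*(1/140) = 1/28 ≈ 0.035714)
S(I, C) = 1/28
S(4, 0) + 2*0 = 1/28 + 2*0 = 1/28 + 0 = 1/28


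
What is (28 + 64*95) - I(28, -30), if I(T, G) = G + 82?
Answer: 6056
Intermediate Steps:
I(T, G) = 82 + G
(28 + 64*95) - I(28, -30) = (28 + 64*95) - (82 - 30) = (28 + 6080) - 1*52 = 6108 - 52 = 6056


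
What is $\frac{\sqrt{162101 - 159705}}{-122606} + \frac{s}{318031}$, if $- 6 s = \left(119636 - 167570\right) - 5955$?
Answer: $\frac{17963}{636062} - \frac{\sqrt{599}}{61303} \approx 0.027842$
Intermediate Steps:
$s = \frac{17963}{2}$ ($s = - \frac{\left(119636 - 167570\right) - 5955}{6} = - \frac{-47934 - 5955}{6} = \left(- \frac{1}{6}\right) \left(-53889\right) = \frac{17963}{2} \approx 8981.5$)
$\frac{\sqrt{162101 - 159705}}{-122606} + \frac{s}{318031} = \frac{\sqrt{162101 - 159705}}{-122606} + \frac{17963}{2 \cdot 318031} = \sqrt{2396} \left(- \frac{1}{122606}\right) + \frac{17963}{2} \cdot \frac{1}{318031} = 2 \sqrt{599} \left(- \frac{1}{122606}\right) + \frac{17963}{636062} = - \frac{\sqrt{599}}{61303} + \frac{17963}{636062} = \frac{17963}{636062} - \frac{\sqrt{599}}{61303}$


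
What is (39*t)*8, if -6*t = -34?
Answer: 1768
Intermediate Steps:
t = 17/3 (t = -⅙*(-34) = 17/3 ≈ 5.6667)
(39*t)*8 = (39*(17/3))*8 = 221*8 = 1768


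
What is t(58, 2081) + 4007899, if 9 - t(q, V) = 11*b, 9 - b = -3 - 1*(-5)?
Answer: 4007831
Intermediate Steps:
b = 7 (b = 9 - (-3 - 1*(-5)) = 9 - (-3 + 5) = 9 - 1*2 = 9 - 2 = 7)
t(q, V) = -68 (t(q, V) = 9 - 11*7 = 9 - 1*77 = 9 - 77 = -68)
t(58, 2081) + 4007899 = -68 + 4007899 = 4007831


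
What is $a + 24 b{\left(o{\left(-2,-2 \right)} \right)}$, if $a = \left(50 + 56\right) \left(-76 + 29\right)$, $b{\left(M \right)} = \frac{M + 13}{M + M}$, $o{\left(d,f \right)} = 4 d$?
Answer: $- \frac{9979}{2} \approx -4989.5$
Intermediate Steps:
$b{\left(M \right)} = \frac{13 + M}{2 M}$
$a = -4982$ ($a = 106 \left(-47\right) = -4982$)
$a + 24 b{\left(o{\left(-2,-2 \right)} \right)} = -4982 + 24 \frac{13 + 4 \left(-2\right)}{2 \cdot 4 \left(-2\right)} = -4982 + 24 \frac{13 - 8}{2 \left(-8\right)} = -4982 + 24 \cdot \frac{1}{2} \left(- \frac{1}{8}\right) 5 = -4982 + 24 \left(- \frac{5}{16}\right) = -4982 - \frac{15}{2} = - \frac{9979}{2}$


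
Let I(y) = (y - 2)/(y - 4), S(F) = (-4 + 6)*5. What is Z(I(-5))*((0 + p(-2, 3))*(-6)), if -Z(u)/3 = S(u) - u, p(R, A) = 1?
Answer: 166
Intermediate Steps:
S(F) = 10 (S(F) = 2*5 = 10)
I(y) = (-2 + y)/(-4 + y)
Z(u) = -30 + 3*u (Z(u) = -3*(10 - u) = -30 + 3*u)
Z(I(-5))*((0 + p(-2, 3))*(-6)) = (-30 + 3*((-2 - 5)/(-4 - 5)))*((0 + 1)*(-6)) = (-30 + 3*(-7/(-9)))*(1*(-6)) = (-30 + 3*(-⅑*(-7)))*(-6) = (-30 + 3*(7/9))*(-6) = (-30 + 7/3)*(-6) = -83/3*(-6) = 166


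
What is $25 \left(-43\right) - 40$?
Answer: $-1115$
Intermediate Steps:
$25 \left(-43\right) - 40 = -1075 - 40 = -1115$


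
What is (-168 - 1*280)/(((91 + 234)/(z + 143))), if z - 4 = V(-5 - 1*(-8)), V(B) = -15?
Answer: -59136/325 ≈ -181.96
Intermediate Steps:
z = -11 (z = 4 - 15 = -11)
(-168 - 1*280)/(((91 + 234)/(z + 143))) = (-168 - 1*280)/(((91 + 234)/(-11 + 143))) = (-168 - 280)/((325/132)) = -448/(325*(1/132)) = -448/325/132 = -448*132/325 = -59136/325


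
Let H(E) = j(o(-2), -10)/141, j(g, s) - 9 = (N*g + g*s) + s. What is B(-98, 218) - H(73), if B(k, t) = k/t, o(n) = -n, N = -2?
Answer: -4184/15369 ≈ -0.27224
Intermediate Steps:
j(g, s) = 9 + s - 2*g + g*s (j(g, s) = 9 + ((-2*g + g*s) + s) = 9 + (s - 2*g + g*s) = 9 + s - 2*g + g*s)
H(E) = -25/141 (H(E) = (9 - 10 - (-2)*(-2) - 1*(-2)*(-10))/141 = (9 - 10 - 2*2 + 2*(-10))*(1/141) = (9 - 10 - 4 - 20)*(1/141) = -25*1/141 = -25/141)
B(-98, 218) - H(73) = -98/218 - 1*(-25/141) = -98*1/218 + 25/141 = -49/109 + 25/141 = -4184/15369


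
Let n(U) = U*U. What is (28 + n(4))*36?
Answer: 1584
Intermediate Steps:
n(U) = U²
(28 + n(4))*36 = (28 + 4²)*36 = (28 + 16)*36 = 44*36 = 1584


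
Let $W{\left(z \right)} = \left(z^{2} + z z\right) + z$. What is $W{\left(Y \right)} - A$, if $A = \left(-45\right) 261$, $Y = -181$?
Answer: $77086$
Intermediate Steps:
$W{\left(z \right)} = z + 2 z^{2}$ ($W{\left(z \right)} = \left(z^{2} + z^{2}\right) + z = 2 z^{2} + z = z + 2 z^{2}$)
$A = -11745$
$W{\left(Y \right)} - A = - 181 \left(1 + 2 \left(-181\right)\right) - -11745 = - 181 \left(1 - 362\right) + 11745 = \left(-181\right) \left(-361\right) + 11745 = 65341 + 11745 = 77086$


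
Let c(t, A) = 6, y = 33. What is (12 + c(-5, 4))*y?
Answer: 594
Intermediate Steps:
(12 + c(-5, 4))*y = (12 + 6)*33 = 18*33 = 594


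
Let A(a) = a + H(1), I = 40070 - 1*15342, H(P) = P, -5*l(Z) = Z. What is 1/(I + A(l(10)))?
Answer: 1/24727 ≈ 4.0442e-5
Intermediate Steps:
l(Z) = -Z/5
I = 24728 (I = 40070 - 15342 = 24728)
A(a) = 1 + a (A(a) = a + 1 = 1 + a)
1/(I + A(l(10))) = 1/(24728 + (1 - 1/5*10)) = 1/(24728 + (1 - 2)) = 1/(24728 - 1) = 1/24727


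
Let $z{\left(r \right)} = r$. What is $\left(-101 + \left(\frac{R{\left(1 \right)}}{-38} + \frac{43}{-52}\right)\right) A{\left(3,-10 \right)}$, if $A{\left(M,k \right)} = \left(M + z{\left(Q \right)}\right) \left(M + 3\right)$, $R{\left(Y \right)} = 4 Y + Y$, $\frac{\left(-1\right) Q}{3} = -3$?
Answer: $- \frac{1813230}{247} \approx -7341.0$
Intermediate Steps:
$Q = 9$ ($Q = \left(-3\right) \left(-3\right) = 9$)
$R{\left(Y \right)} = 5 Y$
$A{\left(M,k \right)} = \left(3 + M\right) \left(9 + M\right)$ ($A{\left(M,k \right)} = \left(M + 9\right) \left(M + 3\right) = \left(9 + M\right) \left(3 + M\right) = \left(3 + M\right) \left(9 + M\right)$)
$\left(-101 + \left(\frac{R{\left(1 \right)}}{-38} + \frac{43}{-52}\right)\right) A{\left(3,-10 \right)} = \left(-101 + \left(\frac{5 \cdot 1}{-38} + \frac{43}{-52}\right)\right) \left(27 + 3^{2} + 12 \cdot 3\right) = \left(-101 + \left(5 \left(- \frac{1}{38}\right) + 43 \left(- \frac{1}{52}\right)\right)\right) \left(27 + 9 + 36\right) = \left(-101 - \frac{947}{988}\right) 72 = \left(- \frac{100735}{988}\right) 72 = - \frac{1813230}{247}$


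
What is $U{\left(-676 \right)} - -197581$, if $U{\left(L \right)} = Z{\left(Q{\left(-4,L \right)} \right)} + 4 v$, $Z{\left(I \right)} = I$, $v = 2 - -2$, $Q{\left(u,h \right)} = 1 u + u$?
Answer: $197589$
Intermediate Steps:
$Q{\left(u,h \right)} = 2 u$ ($Q{\left(u,h \right)} = u + u = 2 u$)
$v = 4$ ($v = 2 + 2 = 4$)
$U{\left(L \right)} = 8$ ($U{\left(L \right)} = 2 \left(-4\right) + 4 \cdot 4 = -8 + 16 = 8$)
$U{\left(-676 \right)} - -197581 = 8 - -197581 = 8 + 197581 = 197589$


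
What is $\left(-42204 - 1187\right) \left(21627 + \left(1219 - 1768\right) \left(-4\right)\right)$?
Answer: $-1033703793$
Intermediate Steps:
$\left(-42204 - 1187\right) \left(21627 + \left(1219 - 1768\right) \left(-4\right)\right) = - 43391 \left(21627 + \left(1219 - 1768\right) \left(-4\right)\right) = - 43391 \left(21627 - -2196\right) = - 43391 \left(21627 + 2196\right) = \left(-43391\right) 23823 = -1033703793$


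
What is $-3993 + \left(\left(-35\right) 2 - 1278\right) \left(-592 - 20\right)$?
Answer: $820983$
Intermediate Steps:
$-3993 + \left(\left(-35\right) 2 - 1278\right) \left(-592 - 20\right) = -3993 + \left(-70 - 1278\right) \left(-612\right) = -3993 - -824976 = -3993 + 824976 = 820983$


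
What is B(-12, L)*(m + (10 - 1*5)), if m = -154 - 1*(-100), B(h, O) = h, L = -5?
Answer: 588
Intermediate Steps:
m = -54 (m = -154 + 100 = -54)
B(-12, L)*(m + (10 - 1*5)) = -12*(-54 + (10 - 1*5)) = -12*(-54 + (10 - 5)) = -12*(-54 + 5) = -12*(-49) = 588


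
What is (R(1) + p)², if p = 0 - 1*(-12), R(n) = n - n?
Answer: 144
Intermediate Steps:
R(n) = 0
p = 12 (p = 0 + 12 = 12)
(R(1) + p)² = (0 + 12)² = 12² = 144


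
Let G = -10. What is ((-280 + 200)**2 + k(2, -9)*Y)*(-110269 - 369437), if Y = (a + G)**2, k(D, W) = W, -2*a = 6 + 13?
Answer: -2856889083/2 ≈ -1.4284e+9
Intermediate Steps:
a = -19/2 (a = -(6 + 13)/2 = -1/2*19 = -19/2 ≈ -9.5000)
Y = 1521/4 (Y = (-19/2 - 10)**2 = (-39/2)**2 = 1521/4 ≈ 380.25)
((-280 + 200)**2 + k(2, -9)*Y)*(-110269 - 369437) = ((-280 + 200)**2 - 9*1521/4)*(-110269 - 369437) = ((-80)**2 - 13689/4)*(-479706) = (6400 - 13689/4)*(-479706) = (11911/4)*(-479706) = -2856889083/2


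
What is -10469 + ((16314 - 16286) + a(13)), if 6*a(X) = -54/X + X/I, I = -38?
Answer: -30949345/2964 ≈ -10442.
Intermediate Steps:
a(X) = -9/X - X/228 (a(X) = (-54/X + X/(-38))/6 = (-54/X + X*(-1/38))/6 = (-54/X - X/38)/6 = -9/X - X/228)
-10469 + ((16314 - 16286) + a(13)) = -10469 + ((16314 - 16286) + (-9/13 - 1/228*13)) = -10469 + (28 + (-9*1/13 - 13/228)) = -10469 + (28 + (-9/13 - 13/228)) = -10469 + (28 - 2221/2964) = -10469 + 80771/2964 = -30949345/2964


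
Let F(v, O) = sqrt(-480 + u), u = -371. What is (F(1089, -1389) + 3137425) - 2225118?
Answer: 912307 + I*sqrt(851) ≈ 9.1231e+5 + 29.172*I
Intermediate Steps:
F(v, O) = I*sqrt(851) (F(v, O) = sqrt(-480 - 371) = sqrt(-851) = I*sqrt(851))
(F(1089, -1389) + 3137425) - 2225118 = (I*sqrt(851) + 3137425) - 2225118 = (3137425 + I*sqrt(851)) - 2225118 = 912307 + I*sqrt(851)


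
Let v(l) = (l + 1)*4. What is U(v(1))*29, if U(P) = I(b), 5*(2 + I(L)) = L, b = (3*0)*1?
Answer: -58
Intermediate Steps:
b = 0 (b = 0*1 = 0)
v(l) = 4 + 4*l (v(l) = (1 + l)*4 = 4 + 4*l)
I(L) = -2 + L/5
U(P) = -2 (U(P) = -2 + (⅕)*0 = -2 + 0 = -2)
U(v(1))*29 = -2*29 = -58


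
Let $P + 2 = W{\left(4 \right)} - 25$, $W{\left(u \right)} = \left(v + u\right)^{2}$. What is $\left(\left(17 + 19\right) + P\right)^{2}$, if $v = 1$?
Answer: $1156$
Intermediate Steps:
$W{\left(u \right)} = \left(1 + u\right)^{2}$
$P = -2$ ($P = -2 - \left(25 - \left(1 + 4\right)^{2}\right) = -2 - \left(25 - 5^{2}\right) = -2 + \left(25 - 25\right) = -2 + 0 = -2$)
$\left(\left(17 + 19\right) + P\right)^{2} = \left(\left(17 + 19\right) - 2\right)^{2} = \left(36 - 2\right)^{2} = 34^{2} = 1156$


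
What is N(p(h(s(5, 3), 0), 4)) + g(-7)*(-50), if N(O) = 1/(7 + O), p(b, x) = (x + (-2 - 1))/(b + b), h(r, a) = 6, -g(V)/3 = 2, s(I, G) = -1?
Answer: 25512/85 ≈ 300.14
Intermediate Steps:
g(V) = -6 (g(V) = -3*2 = -6)
p(b, x) = (-3 + x)/(2*b) (p(b, x) = (x - 3)/((2*b)) = (-3 + x)*(1/(2*b)) = (-3 + x)/(2*b))
N(p(h(s(5, 3), 0), 4)) + g(-7)*(-50) = 1/(7 + (½)*(-3 + 4)/6) - 6*(-50) = 1/(7 + (½)*(⅙)*1) + 300 = 1/(7 + 1/12) + 300 = 1/(85/12) + 300 = 12/85 + 300 = 25512/85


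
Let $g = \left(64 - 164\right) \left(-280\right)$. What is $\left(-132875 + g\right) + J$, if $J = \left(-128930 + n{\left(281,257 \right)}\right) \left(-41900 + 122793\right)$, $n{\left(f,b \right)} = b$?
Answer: $-10408849864$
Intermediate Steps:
$g = 28000$ ($g = \left(-100\right) \left(-280\right) = 28000$)
$J = -10408744989$ ($J = \left(-128930 + 257\right) \left(-41900 + 122793\right) = \left(-128673\right) 80893 = -10408744989$)
$\left(-132875 + g\right) + J = \left(-132875 + 28000\right) - 10408744989 = -104875 - 10408744989 = -10408849864$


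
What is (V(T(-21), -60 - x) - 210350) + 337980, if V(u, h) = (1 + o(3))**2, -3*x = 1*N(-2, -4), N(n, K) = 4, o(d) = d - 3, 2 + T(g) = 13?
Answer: 127631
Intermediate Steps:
T(g) = 11 (T(g) = -2 + 13 = 11)
o(d) = -3 + d
x = -4/3 ≈ -1.3333
V(u, h) = 1 (V(u, h) = (1 + (-3 + 3))**2 = (1 + 0)**2 = 1**2 = 1)
(V(T(-21), -60 - x) - 210350) + 337980 = (1 - 210350) + 337980 = -210349 + 337980 = 127631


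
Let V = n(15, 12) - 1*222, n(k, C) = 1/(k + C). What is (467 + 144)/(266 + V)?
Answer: 16497/1189 ≈ 13.875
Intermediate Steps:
n(k, C) = 1/(C + k)
V = -5993/27 (V = 1/(12 + 15) - 1*222 = 1/27 - 222 = -5993/27 ≈ -221.96)
(467 + 144)/(266 + V) = (467 + 144)/(266 - 5993/27) = 611/(1189/27) = 611*(27/1189) = 16497/1189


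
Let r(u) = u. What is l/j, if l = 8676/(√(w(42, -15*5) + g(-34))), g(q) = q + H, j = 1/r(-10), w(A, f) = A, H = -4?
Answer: -43380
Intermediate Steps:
j = -⅒ (j = 1/(-10) = -⅒ ≈ -0.10000)
g(q) = -4 + q (g(q) = q - 4 = -4 + q)
l = 4338 (l = 8676/(√(42 + (-4 - 34))) = 8676/(√(42 - 38)) = 8676/(√4) = 8676/2 = 8676*(½) = 4338)
l/j = 4338/(-⅒) = 4338*(-10) = -43380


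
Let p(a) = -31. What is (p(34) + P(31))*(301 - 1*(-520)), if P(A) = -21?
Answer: -42692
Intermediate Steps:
(p(34) + P(31))*(301 - 1*(-520)) = (-31 - 21)*(301 - 1*(-520)) = -52*(301 + 520) = -52*821 = -42692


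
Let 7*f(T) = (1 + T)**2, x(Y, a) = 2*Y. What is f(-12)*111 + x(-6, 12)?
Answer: 13347/7 ≈ 1906.7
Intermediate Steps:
f(T) = (1 + T)**2/7
f(-12)*111 + x(-6, 12) = ((1 - 12)**2/7)*111 + 2*(-6) = ((1/7)*(-11)**2)*111 - 12 = ((1/7)*121)*111 - 12 = (121/7)*111 - 12 = 13431/7 - 12 = 13347/7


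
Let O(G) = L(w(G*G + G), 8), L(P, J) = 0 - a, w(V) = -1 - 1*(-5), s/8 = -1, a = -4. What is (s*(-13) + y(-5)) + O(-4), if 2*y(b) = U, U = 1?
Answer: 217/2 ≈ 108.50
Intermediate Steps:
s = -8 (s = 8*(-1) = -8)
y(b) = ½ (y(b) = (½)*1 = ½)
w(V) = 4 (w(V) = -1 + 5 = 4)
L(P, J) = 4 (L(P, J) = 0 - 1*(-4) = 0 + 4 = 4)
O(G) = 4
(s*(-13) + y(-5)) + O(-4) = (-8*(-13) + ½) + 4 = (104 + ½) + 4 = 209/2 + 4 = 217/2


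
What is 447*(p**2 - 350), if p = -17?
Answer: -27267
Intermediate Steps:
447*(p**2 - 350) = 447*((-17)**2 - 350) = 447*(289 - 350) = 447*(-61) = -27267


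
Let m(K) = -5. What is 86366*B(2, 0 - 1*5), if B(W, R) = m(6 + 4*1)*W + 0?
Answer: -863660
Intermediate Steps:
B(W, R) = -5*W (B(W, R) = -5*W + 0 = -5*W)
86366*B(2, 0 - 1*5) = 86366*(-5*2) = 86366*(-10) = -863660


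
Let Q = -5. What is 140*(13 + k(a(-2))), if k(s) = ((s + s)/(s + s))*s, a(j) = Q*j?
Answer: 3220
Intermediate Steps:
a(j) = -5*j
k(s) = s (k(s) = ((2*s)/((2*s)))*s = ((2*s)*(1/(2*s)))*s = 1*s = s)
140*(13 + k(a(-2))) = 140*(13 - 5*(-2)) = 140*(13 + 10) = 140*23 = 3220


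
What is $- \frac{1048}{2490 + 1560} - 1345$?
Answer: $- \frac{2724149}{2025} \approx -1345.3$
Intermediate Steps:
$- \frac{1048}{2490 + 1560} - 1345 = - \frac{1048}{4050} - 1345 = \left(-1048\right) \frac{1}{4050} - 1345 = - \frac{524}{2025} - 1345 = - \frac{2724149}{2025}$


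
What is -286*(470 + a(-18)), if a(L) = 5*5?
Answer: -141570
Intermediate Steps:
a(L) = 25
-286*(470 + a(-18)) = -286*(470 + 25) = -286*495 = -141570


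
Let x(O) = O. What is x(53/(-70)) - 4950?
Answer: -346553/70 ≈ -4950.8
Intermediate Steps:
x(53/(-70)) - 4950 = 53/(-70) - 4950 = 53*(-1/70) - 4950 = -53/70 - 4950 = -346553/70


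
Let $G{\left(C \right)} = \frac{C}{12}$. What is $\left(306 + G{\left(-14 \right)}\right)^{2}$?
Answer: $\frac{3345241}{36} \approx 92923.0$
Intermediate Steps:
$G{\left(C \right)} = \frac{C}{12}$ ($G{\left(C \right)} = C \frac{1}{12} = \frac{C}{12}$)
$\left(306 + G{\left(-14 \right)}\right)^{2} = \left(306 + \frac{1}{12} \left(-14\right)\right)^{2} = \left(306 - \frac{7}{6}\right)^{2} = \left(\frac{1829}{6}\right)^{2} = \frac{3345241}{36}$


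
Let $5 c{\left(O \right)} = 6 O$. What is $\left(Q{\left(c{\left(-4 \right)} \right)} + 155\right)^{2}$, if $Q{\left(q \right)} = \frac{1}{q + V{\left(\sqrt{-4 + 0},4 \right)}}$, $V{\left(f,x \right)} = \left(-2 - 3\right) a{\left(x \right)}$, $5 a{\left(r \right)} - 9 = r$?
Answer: $\frac{190164100}{7921} \approx 24008.0$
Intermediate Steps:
$a{\left(r \right)} = \frac{9}{5} + \frac{r}{5}$
$V{\left(f,x \right)} = -9 - x$ ($V{\left(f,x \right)} = \left(-2 - 3\right) \left(\frac{9}{5} + \frac{x}{5}\right) = - 5 \left(\frac{9}{5} + \frac{x}{5}\right) = -9 - x$)
$c{\left(O \right)} = \frac{6 O}{5}$
$Q{\left(q \right)} = \frac{1}{-13 + q}$ ($Q{\left(q \right)} = \frac{1}{q - 13} = \frac{1}{-13 + q}$)
$\left(Q{\left(c{\left(-4 \right)} \right)} + 155\right)^{2} = \left(\frac{1}{-13 + \frac{6}{5} \left(-4\right)} + 155\right)^{2} = \left(\frac{1}{-13 - \frac{24}{5}} + 155\right)^{2} = \left(\frac{1}{- \frac{89}{5}} + 155\right)^{2} = \left(- \frac{5}{89} + 155\right)^{2} = \left(\frac{13790}{89}\right)^{2} = \frac{190164100}{7921}$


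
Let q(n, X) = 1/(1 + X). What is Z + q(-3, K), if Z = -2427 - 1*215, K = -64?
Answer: -166447/63 ≈ -2642.0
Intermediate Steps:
Z = -2642 (Z = -2427 - 215 = -2642)
Z + q(-3, K) = -2642 + 1/(1 - 64) = -2642 + 1/(-63) = -2642 - 1/63 = -166447/63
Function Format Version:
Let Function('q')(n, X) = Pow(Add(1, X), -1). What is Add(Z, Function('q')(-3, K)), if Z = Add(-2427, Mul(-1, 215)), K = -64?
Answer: Rational(-166447, 63) ≈ -2642.0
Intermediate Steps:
Z = -2642 (Z = Add(-2427, -215) = -2642)
Add(Z, Function('q')(-3, K)) = Add(-2642, Pow(Add(1, -64), -1)) = Add(-2642, Pow(-63, -1)) = Add(-2642, Rational(-1, 63)) = Rational(-166447, 63)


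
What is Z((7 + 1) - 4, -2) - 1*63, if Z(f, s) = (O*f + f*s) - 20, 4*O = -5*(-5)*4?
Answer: 9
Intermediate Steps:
O = 25 (O = (-5*(-5)*4)/4 = (25*4)/4 = (¼)*100 = 25)
Z(f, s) = -20 + 25*f + f*s (Z(f, s) = (25*f + f*s) - 20 = -20 + 25*f + f*s)
Z((7 + 1) - 4, -2) - 1*63 = (-20 + 25*((7 + 1) - 4) + ((7 + 1) - 4)*(-2)) - 1*63 = (-20 + 25*(8 - 4) + (8 - 4)*(-2)) - 63 = (-20 + 25*4 + 4*(-2)) - 63 = (-20 + 100 - 8) - 63 = 72 - 63 = 9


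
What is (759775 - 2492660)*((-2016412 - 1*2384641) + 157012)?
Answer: 7354434988285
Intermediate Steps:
(759775 - 2492660)*((-2016412 - 1*2384641) + 157012) = -1732885*((-2016412 - 2384641) + 157012) = -1732885*(-4401053 + 157012) = -1732885*(-4244041) = 7354434988285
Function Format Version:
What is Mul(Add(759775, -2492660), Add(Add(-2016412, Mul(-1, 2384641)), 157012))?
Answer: 7354434988285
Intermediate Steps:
Mul(Add(759775, -2492660), Add(Add(-2016412, Mul(-1, 2384641)), 157012)) = Mul(-1732885, Add(Add(-2016412, -2384641), 157012)) = Mul(-1732885, Add(-4401053, 157012)) = Mul(-1732885, -4244041) = 7354434988285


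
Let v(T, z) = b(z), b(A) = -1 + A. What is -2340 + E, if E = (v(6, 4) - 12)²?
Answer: -2259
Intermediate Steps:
v(T, z) = -1 + z
E = 81 (E = ((-1 + 4) - 12)² = (3 - 12)² = (-9)² = 81)
-2340 + E = -2340 + 81 = -2259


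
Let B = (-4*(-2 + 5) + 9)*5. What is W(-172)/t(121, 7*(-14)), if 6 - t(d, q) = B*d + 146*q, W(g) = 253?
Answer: 253/16129 ≈ 0.015686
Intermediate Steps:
B = -15 (B = (-4*3 + 9)*5 = (-12 + 9)*5 = -3*5 = -15)
t(d, q) = 6 - 146*q + 15*d (t(d, q) = 6 - (-15*d + 146*q) = 6 + (-146*q + 15*d) = 6 - 146*q + 15*d)
W(-172)/t(121, 7*(-14)) = 253/(6 - 1022*(-14) + 15*121) = 253/(6 - 146*(-98) + 1815) = 253/(6 + 14308 + 1815) = 253/16129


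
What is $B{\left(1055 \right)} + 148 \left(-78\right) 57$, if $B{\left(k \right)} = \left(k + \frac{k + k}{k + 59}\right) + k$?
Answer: $- \frac{365334131}{557} \approx -6.559 \cdot 10^{5}$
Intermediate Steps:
$B{\left(k \right)} = 2 k + \frac{2 k}{59 + k}$ ($B{\left(k \right)} = \left(k + \frac{2 k}{59 + k}\right) + k = 2 k + \frac{2 k}{59 + k}$)
$B{\left(1055 \right)} + 148 \left(-78\right) 57 = 2 \cdot 1055 \frac{1}{59 + 1055} \left(60 + 1055\right) + 148 \left(-78\right) 57 = 2 \cdot 1055 \cdot \frac{1}{1114} \cdot 1115 - 658008 = \frac{1176325}{557} - 658008 = - \frac{365334131}{557}$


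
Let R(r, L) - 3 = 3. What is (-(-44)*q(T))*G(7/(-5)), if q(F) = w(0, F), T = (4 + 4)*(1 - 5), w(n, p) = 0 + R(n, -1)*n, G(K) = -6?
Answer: 0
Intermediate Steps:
R(r, L) = 6 (R(r, L) = 3 + 3 = 6)
w(n, p) = 6*n (w(n, p) = 0 + 6*n = 6*n)
T = -32 (T = 8*(-4) = -32)
q(F) = 0 (q(F) = 6*0 = 0)
(-(-44)*q(T))*G(7/(-5)) = -(-44)*0*(-6) = -44*0*(-6) = 0*(-6) = 0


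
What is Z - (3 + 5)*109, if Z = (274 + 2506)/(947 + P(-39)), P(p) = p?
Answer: -197249/227 ≈ -868.94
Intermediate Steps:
Z = 695/227 (Z = (274 + 2506)/(947 - 39) = 2780/908 = 2780*(1/908) = 695/227 ≈ 3.0617)
Z - (3 + 5)*109 = 695/227 - (3 + 5)*109 = 695/227 - 8*109 = 695/227 - 1*872 = 695/227 - 872 = -197249/227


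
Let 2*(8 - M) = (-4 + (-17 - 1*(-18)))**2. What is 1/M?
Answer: 2/7 ≈ 0.28571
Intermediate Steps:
M = 7/2 (M = 8 - (-4 + (-17 - 1*(-18)))**2/2 = 8 - (-4 + (-17 + 18))**2/2 = 8 - (-4 + 1)**2/2 = 8 - 1/2*(-3)**2 = 8 - 1/2*9 = 8 - 9/2 = 7/2 ≈ 3.5000)
1/M = 1/(7/2) = 2/7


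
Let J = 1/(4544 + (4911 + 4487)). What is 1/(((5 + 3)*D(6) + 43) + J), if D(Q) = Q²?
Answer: 13942/4614803 ≈ 0.0030211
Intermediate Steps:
J = 1/13942 (J = 1/(4544 + 9398) = 1/13942 ≈ 7.1726e-5)
1/(((5 + 3)*D(6) + 43) + J) = 1/(((5 + 3)*6² + 43) + 1/13942) = 1/((8*36 + 43) + 1/13942) = 1/((288 + 43) + 1/13942) = 1/(331 + 1/13942) = 1/(4614803/13942) = 13942/4614803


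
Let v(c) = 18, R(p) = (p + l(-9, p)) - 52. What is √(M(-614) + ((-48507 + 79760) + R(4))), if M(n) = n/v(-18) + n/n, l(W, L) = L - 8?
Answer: √280511/3 ≈ 176.54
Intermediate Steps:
l(W, L) = -8 + L
R(p) = -60 + 2*p (R(p) = (p + (-8 + p)) - 52 = (-8 + 2*p) - 52 = -60 + 2*p)
M(n) = 1 + n/18 (M(n) = n/18 + n/n = n*(1/18) + 1 = n/18 + 1 = 1 + n/18)
√(M(-614) + ((-48507 + 79760) + R(4))) = √((1 + (1/18)*(-614)) + ((-48507 + 79760) + (-60 + 2*4))) = √((1 - 307/9) + (31253 + (-60 + 8))) = √(-298/9 + (31253 - 52)) = √(-298/9 + 31201) = √(280511/9) = √280511/3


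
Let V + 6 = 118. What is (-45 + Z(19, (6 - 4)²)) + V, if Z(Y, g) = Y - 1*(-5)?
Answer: 91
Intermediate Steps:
V = 112 (V = -6 + 118 = 112)
Z(Y, g) = 5 + Y (Z(Y, g) = Y + 5 = 5 + Y)
(-45 + Z(19, (6 - 4)²)) + V = (-45 + (5 + 19)) + 112 = (-45 + 24) + 112 = -21 + 112 = 91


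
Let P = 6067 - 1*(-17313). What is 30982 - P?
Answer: 7602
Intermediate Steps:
P = 23380 (P = 6067 + 17313 = 23380)
30982 - P = 30982 - 1*23380 = 30982 - 23380 = 7602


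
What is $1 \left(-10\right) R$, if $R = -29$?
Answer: $290$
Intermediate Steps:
$1 \left(-10\right) R = 1 \left(-10\right) \left(-29\right) = \left(-10\right) \left(-29\right) = 290$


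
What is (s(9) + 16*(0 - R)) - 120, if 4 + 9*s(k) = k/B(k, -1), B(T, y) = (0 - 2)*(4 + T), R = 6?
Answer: -50657/234 ≈ -216.48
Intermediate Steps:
B(T, y) = -8 - 2*T (B(T, y) = -2*(4 + T) = -8 - 2*T)
s(k) = -4/9 + k/(9*(-8 - 2*k)) (s(k) = -4/9 + (k/(-8 - 2*k))/9 = -4/9 + k/(9*(-8 - 2*k)))
(s(9) + 16*(0 - R)) - 120 = ((-32 - 9*9)/(18*(4 + 9)) + 16*(0 - 1*6)) - 120 = ((1/18)*(-32 - 81)/13 + 16*(0 - 6)) - 120 = ((1/18)*(1/13)*(-113) + 16*(-6)) - 120 = (-113/234 - 96) - 120 = -22577/234 - 120 = -50657/234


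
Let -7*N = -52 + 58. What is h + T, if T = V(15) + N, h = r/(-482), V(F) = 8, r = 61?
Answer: 23673/3374 ≈ 7.0163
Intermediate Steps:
N = -6/7 (N = -(-52 + 58)/7 = -1/7*6 = -6/7 ≈ -0.85714)
h = -61/482 (h = 61/(-482) = 61*(-1/482) = -61/482 ≈ -0.12656)
T = 50/7 (T = 8 - 6/7 = 50/7 ≈ 7.1429)
h + T = -61/482 + 50/7 = 23673/3374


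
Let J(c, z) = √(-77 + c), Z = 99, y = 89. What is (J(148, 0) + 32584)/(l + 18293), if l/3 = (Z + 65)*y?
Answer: 32584/62081 + √71/62081 ≈ 0.52500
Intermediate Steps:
l = 43788 (l = 3*((99 + 65)*89) = 3*(164*89) = 3*14596 = 43788)
(J(148, 0) + 32584)/(l + 18293) = (√(-77 + 148) + 32584)/(43788 + 18293) = (√71 + 32584)/62081 = (32584 + √71)*(1/62081) = 32584/62081 + √71/62081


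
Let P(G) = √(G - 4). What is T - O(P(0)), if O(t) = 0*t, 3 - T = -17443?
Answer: 17446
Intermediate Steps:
P(G) = √(-4 + G)
T = 17446 (T = 3 - 1*(-17443) = 3 + 17443 = 17446)
O(t) = 0
T - O(P(0)) = 17446 - 1*0 = 17446 + 0 = 17446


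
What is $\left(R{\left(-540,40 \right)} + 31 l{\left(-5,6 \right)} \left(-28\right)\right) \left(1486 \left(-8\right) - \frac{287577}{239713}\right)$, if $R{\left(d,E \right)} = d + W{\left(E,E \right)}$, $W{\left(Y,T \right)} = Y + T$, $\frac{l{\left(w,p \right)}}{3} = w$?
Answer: $- \frac{35795946255760}{239713} \approx -1.4933 \cdot 10^{8}$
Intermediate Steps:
$l{\left(w,p \right)} = 3 w$
$W{\left(Y,T \right)} = T + Y$
$R{\left(d,E \right)} = d + 2 E$ ($R{\left(d,E \right)} = d + \left(E + E\right) = d + 2 E$)
$\left(R{\left(-540,40 \right)} + 31 l{\left(-5,6 \right)} \left(-28\right)\right) \left(1486 \left(-8\right) - \frac{287577}{239713}\right) = \left(\left(-540 + 2 \cdot 40\right) + 31 \cdot 3 \left(-5\right) \left(-28\right)\right) \left(1486 \left(-8\right) - \frac{287577}{239713}\right) = \left(\left(-540 + 80\right) + 31 \left(-15\right) \left(-28\right)\right) \left(-11888 - \frac{287577}{239713}\right) = \left(-460 - -13020\right) \left(-11888 - \frac{287577}{239713}\right) = \left(-460 + 13020\right) \left(- \frac{2849995721}{239713}\right) = 12560 \left(- \frac{2849995721}{239713}\right) = - \frac{35795946255760}{239713}$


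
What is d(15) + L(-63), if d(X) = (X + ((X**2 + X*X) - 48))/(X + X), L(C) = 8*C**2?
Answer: 317659/10 ≈ 31766.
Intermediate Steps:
d(X) = (-48 + X + 2*X**2)/(2*X) (d(X) = (X + ((X**2 + X**2) - 48))/((2*X)) = (X + (2*X**2 - 48))*(1/(2*X)) = (X + (-48 + 2*X**2))*(1/(2*X)) = (-48 + X + 2*X**2)*(1/(2*X)) = (-48 + X + 2*X**2)/(2*X))
d(15) + L(-63) = (1/2 + 15 - 24/15) + 8*(-63)**2 = (1/2 + 15 - 24*1/15) + 8*3969 = (1/2 + 15 - 8/5) + 31752 = 139/10 + 31752 = 317659/10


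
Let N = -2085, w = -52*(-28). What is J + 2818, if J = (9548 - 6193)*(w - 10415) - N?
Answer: -30052542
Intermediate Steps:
w = 1456
J = -30055360 (J = (9548 - 6193)*(1456 - 10415) - 1*(-2085) = 3355*(-8959) + 2085 = -30057445 + 2085 = -30055360)
J + 2818 = -30055360 + 2818 = -30052542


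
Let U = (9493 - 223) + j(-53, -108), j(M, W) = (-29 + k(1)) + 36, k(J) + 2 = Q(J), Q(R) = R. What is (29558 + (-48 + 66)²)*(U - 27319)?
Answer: -539160926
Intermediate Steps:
k(J) = -2 + J
j(M, W) = 6 (j(M, W) = (-29 + (-2 + 1)) + 36 = (-29 - 1) + 36 = -30 + 36 = 6)
U = 9276 (U = (9493 - 223) + 6 = 9270 + 6 = 9276)
(29558 + (-48 + 66)²)*(U - 27319) = (29558 + (-48 + 66)²)*(9276 - 27319) = (29558 + 18²)*(-18043) = (29558 + 324)*(-18043) = 29882*(-18043) = -539160926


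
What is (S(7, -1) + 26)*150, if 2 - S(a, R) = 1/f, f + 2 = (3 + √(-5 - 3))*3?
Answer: 507150/121 + 900*I*√2/121 ≈ 4191.3 + 10.519*I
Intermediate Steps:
f = 7 + 6*I*√2 (f = -2 + (3 + √(-5 - 3))*3 = -2 + (3 + √(-8))*3 = -2 + (3 + 2*I*√2)*3 = -2 + (9 + 6*I*√2) = 7 + 6*I*√2 ≈ 7.0 + 8.4853*I)
S(a, R) = 2 - 1/(7 + 6*I*√2)
(S(7, -1) + 26)*150 = ((235/121 + 6*I*√2/121) + 26)*150 = (3381/121 + 6*I*√2/121)*150 = 507150/121 + 900*I*√2/121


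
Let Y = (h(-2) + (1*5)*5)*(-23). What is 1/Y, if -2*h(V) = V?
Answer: -1/598 ≈ -0.0016722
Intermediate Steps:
h(V) = -V/2
Y = -598 (Y = (-½*(-2) + (1*5)*5)*(-23) = (1 + 5*5)*(-23) = (1 + 25)*(-23) = 26*(-23) = -598)
1/Y = 1/(-598) = -1/598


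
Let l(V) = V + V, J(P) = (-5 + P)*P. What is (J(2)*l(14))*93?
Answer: -15624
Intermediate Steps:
J(P) = P*(-5 + P)
l(V) = 2*V
(J(2)*l(14))*93 = ((2*(-5 + 2))*(2*14))*93 = ((2*(-3))*28)*93 = -6*28*93 = -168*93 = -15624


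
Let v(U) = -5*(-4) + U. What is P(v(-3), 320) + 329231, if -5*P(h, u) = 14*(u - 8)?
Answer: 1641787/5 ≈ 3.2836e+5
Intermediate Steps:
v(U) = 20 + U
P(h, u) = 112/5 - 14*u/5 (P(h, u) = -14*(u - 8)/5 = -14*(-8 + u)/5 = -(-112 + 14*u)/5 = 112/5 - 14*u/5)
P(v(-3), 320) + 329231 = (112/5 - 14/5*320) + 329231 = (112/5 - 896) + 329231 = -4368/5 + 329231 = 1641787/5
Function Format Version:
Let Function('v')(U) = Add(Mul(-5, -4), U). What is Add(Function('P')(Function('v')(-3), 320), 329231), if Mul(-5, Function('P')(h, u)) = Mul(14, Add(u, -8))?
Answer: Rational(1641787, 5) ≈ 3.2836e+5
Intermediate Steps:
Function('v')(U) = Add(20, U)
Function('P')(h, u) = Add(Rational(112, 5), Mul(Rational(-14, 5), u)) (Function('P')(h, u) = Mul(Rational(-1, 5), Mul(14, Add(u, -8))) = Mul(Rational(-1, 5), Mul(14, Add(-8, u))) = Mul(Rational(-1, 5), Add(-112, Mul(14, u))) = Add(Rational(112, 5), Mul(Rational(-14, 5), u)))
Add(Function('P')(Function('v')(-3), 320), 329231) = Add(Add(Rational(112, 5), Mul(Rational(-14, 5), 320)), 329231) = Add(Add(Rational(112, 5), -896), 329231) = Add(Rational(-4368, 5), 329231) = Rational(1641787, 5)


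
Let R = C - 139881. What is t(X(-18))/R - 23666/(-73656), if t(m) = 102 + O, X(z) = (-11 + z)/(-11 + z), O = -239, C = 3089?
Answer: 405926293/1259443944 ≈ 0.32231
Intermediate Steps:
R = -136792 (R = 3089 - 139881 = -136792)
X(z) = 1
t(m) = -137 (t(m) = 102 - 239 = -137)
t(X(-18))/R - 23666/(-73656) = -137/(-136792) - 23666/(-73656) = -137*(-1/136792) - 23666*(-1/73656) = 137/136792 + 11833/36828 = 405926293/1259443944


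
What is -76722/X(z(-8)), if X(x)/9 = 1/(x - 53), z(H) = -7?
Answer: 511480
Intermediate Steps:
X(x) = 9/(-53 + x) (X(x) = 9/(x - 53) = 9/(-53 + x))
-76722/X(z(-8)) = -76722/(9/(-53 - 7)) = -76722/(9/(-60)) = -76722/(9*(-1/60)) = -76722/(-3/20) = -76722*(-20/3) = 511480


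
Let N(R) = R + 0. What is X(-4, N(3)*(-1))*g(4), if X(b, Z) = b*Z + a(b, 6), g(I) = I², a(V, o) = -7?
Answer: 80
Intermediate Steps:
N(R) = R
X(b, Z) = -7 + Z*b (X(b, Z) = b*Z - 7 = Z*b - 7 = -7 + Z*b)
X(-4, N(3)*(-1))*g(4) = (-7 + (3*(-1))*(-4))*4² = (-7 - 3*(-4))*16 = (-7 + 12)*16 = 5*16 = 80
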